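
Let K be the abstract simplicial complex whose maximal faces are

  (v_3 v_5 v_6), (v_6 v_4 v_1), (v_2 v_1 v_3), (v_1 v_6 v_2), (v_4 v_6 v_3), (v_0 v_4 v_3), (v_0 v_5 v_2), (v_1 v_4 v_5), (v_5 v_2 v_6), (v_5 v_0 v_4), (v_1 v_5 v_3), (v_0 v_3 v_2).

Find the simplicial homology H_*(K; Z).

Fix the vertex order v_0 < v_1 < v_2 < v_3 < v_4 < v_5 < v_6 and write every simplex with vertices in increasing order. Then dim K = 2 and the simplices of K are:

  0-simplices (7): [v_0], [v_1], [v_2], [v_3], [v_4], [v_5], [v_6]
  1-simplices (18): (18 of them)
  2-simplices (12): (12 of them)

so the chain groups are C_0 ≅ Z^7, C_1 ≅ Z^18, C_2 ≅ Z^12.

The boundary map ∂_1: C_1 → C_0 is given by ∂[p,q] = [q] − [p].
This gives a 7×18 integer matrix of rank 6; reducing to Smith normal form yields diagonal entries (1,1,1,1,1,1).

The boundary map ∂_2: C_2 → C_1 maps a triangle to the signed sum of its edges. For instance
  ∂[v_2,v_5,v_6] = [v_5,v_6] − [v_2,v_6] + [v_2,v_5],
  ∂[v_1,v_3,v_5] = [v_3,v_5] − [v_1,v_5] + [v_1,v_3].
The 18×12 boundary matrix has rank 12 and Smith normal form diag(1,1,1,1,1,1,1,1,1,1,1,2).

Computing H_k = (kernel of ∂_k) / (image of ∂_{k+1}):

  H_0: rank C_0 − rank ∂_1 = 7 − 6 = 1, and the invariant factors of ∂_1 are all 1, so H_0 ≅ Z.
  H_1: rank ker ∂_1 − rank ∂_2 = (18 − 6) − 12 = 0, and ∂_2 has invariant factor 2 > 1, so H_1 ≅ Z/2.
  H_2: rank ker ∂_2 − rank ∂_3 = (12 − 12) − 0 = 0, and there is no ∂_3, so H_2 ≅ 0.

As a check, the Euler characteristic is 7 − 18 + 12 = 1, which agrees with 1 − 0 + 0 = 1.

H_0 ≅ Z,  H_1 ≅ Z/2,  H_2 = 0.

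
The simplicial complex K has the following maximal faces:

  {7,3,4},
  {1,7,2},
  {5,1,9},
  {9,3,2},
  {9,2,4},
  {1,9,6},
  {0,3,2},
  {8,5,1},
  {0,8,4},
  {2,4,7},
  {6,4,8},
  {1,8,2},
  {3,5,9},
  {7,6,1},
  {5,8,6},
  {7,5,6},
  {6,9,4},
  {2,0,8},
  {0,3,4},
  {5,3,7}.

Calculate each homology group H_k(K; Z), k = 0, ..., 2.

Take the total order 0 < 1 < 2 < 3 < 4 < 5 < 6 < 7 < 8 < 9 on the vertex set. Then K (dimension 2) consists of the simplices:

  0-simplices (10): [0], [1], [2], [3], [4], [5], [6], [7], [8], [9]
  1-simplices (30): (30 of them)
  2-simplices (20): (20 of them)

giving chain groups C_0 ≅ Z^10, C_1 ≅ Z^30, C_2 ≅ Z^20.

∂_1: C_1 → C_0 sends each edge [p,q] (with p < q) to q − p.
This gives a 10×30 integer matrix of rank 9; reducing to Smith normal form yields diagonal entries (1,1,1,1,1,1,1,1,1).

∂_2: C_2 → C_1 maps a triangle to the signed sum of its edges. For instance
  ∂[1,2,8] = [2,8] − [1,8] + [1,2],
  ∂[3,4,7] = [4,7] − [3,7] + [3,4].
The 30×20 boundary matrix has rank 20 and Smith normal form diag(1,1,1,1,1,1,1,1,1,1,1,1,1,1,1,1,1,1,1,2).

From H_k ≅ ker(∂_k) / im(∂_{k+1}) we obtain:

  H_0: rank C_0 − rank ∂_1 = 10 − 9 = 1, and the invariant factors of ∂_1 are all 1, so H_0 = Z.
  H_1: rank ker ∂_1 − rank ∂_2 = (30 − 9) − 20 = 1, and ∂_2 has invariant factor 2 > 1, so H_1 = Z ⊕ Z_2.
  H_2: rank ker ∂_2 − rank ∂_3 = (20 − 20) − 0 = 0, and there is no ∂_3, so H_2 = 0.

As a check, the Euler characteristic is 10 − 30 + 20 = 0, which agrees with 1 − 1 + 0 = 0.

H_0 = Z,  H_1 = Z ⊕ Z_2,  H_2 = 0.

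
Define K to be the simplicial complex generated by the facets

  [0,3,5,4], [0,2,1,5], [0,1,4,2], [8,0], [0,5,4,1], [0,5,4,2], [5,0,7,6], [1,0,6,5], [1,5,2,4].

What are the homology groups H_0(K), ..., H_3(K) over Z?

H_0 = Z,  H_1 = 0,  H_2 = 0,  H_3 = Z.

We work with the vertex ordering 0 < 1 < 2 < 3 < 4 < 5 < 6 < 7 < 8. The simplices of K, each written with vertices in increasing order, are:

  0-simplices (9): [0], [1], [2], [3], [4], [5], [6], [7], [8]
  1-simplices (20): [0,1], [0,2], [0,3], [0,4], [0,5], [0,6], [0,7], [0,8], [1,2], [1,4], [1,5], [1,6], [2,4], [2,5], [3,4], [3,5], [4,5], [5,6], [5,7], [6,7]
  2-simplices (19): (19 of them)
  3-simplices (8): [0,1,2,4], [0,1,2,5], [0,1,4,5], [0,1,5,6], [0,2,4,5], [0,3,4,5], [0,5,6,7], [1,2,4,5]

Hence C_0 ≅ Z^9, C_1 ≅ Z^20, C_2 ≅ Z^19, C_3 ≅ Z^8.

∂_1: C_1 → C_0 sends each edge [p,q] (with p < q) to q − p. For instance
  ∂[1,2] = [2] − [1].
The 9×20 boundary matrix has rank 8 and Smith normal form diag(1,1,1,1,1,1,1,1).

Boundary ∂_2: C_2 → C_1 acts by ∂[p,q,r] = [q,r] − [p,r] + [p,q]. For instance
  ∂[0,1,6] = [1,6] − [0,6] + [0,1],
  ∂[3,4,5] = [4,5] − [3,5] + [3,4].
This gives a 20×19 integer matrix of rank 12; reducing to Smith normal form yields diagonal entries (1,1,1,1,1,1,1,1,1,1,1,1).

∂_3: C_3 → C_2 sends each 3-simplex σ to the alternating sum Σ_i (−1)^i (σ with its i-th vertex removed). For instance
  ∂[0,1,2,4] = [1,2,4] − [0,2,4] + [0,1,4] − [0,1,2],
  ∂[0,5,6,7] = [5,6,7] − [0,6,7] + [0,5,7] − [0,5,6].
As a 19×8 matrix over Z this has rank 7, with invariant factors (1,1,1,1,1,1,1).

Reading off H_k = ker ∂_k / im ∂_{k+1}:

  H_0: rank C_0 − rank ∂_1 = 9 − 8 = 1, and the invariant factors of ∂_1 are all 1, so H_0 ≅ Z.
  H_1: rank ker ∂_1 − rank ∂_2 = (20 − 8) − 12 = 0, and the invariant factors of ∂_2 are all 1, so H_1 ≅ 0.
  H_2: rank ker ∂_2 − rank ∂_3 = (19 − 12) − 7 = 0, and the invariant factors of ∂_3 are all 1, so H_2 ≅ 0.
  H_3: rank ker ∂_3 − rank ∂_4 = (8 − 7) − 0 = 1, and there is no ∂_4, so H_3 ≅ Z.

As a check, the Euler characteristic is 9 − 20 + 19 − 8 = 0, which agrees with 1 − 0 + 0 − 1 = 0.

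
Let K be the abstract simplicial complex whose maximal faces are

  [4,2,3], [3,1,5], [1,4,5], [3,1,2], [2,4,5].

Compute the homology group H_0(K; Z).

H_0 = Z.

We work with the vertex ordering 1 < 2 < 3 < 4 < 5. The simplices of K, each written with vertices in increasing order, are:

  0-simplices (5): [1], [2], [3], [4], [5]
  1-simplices (10): [1,2], [1,3], [1,4], [1,5], [2,3], [2,4], [2,5], [3,4], [3,5], [4,5]
  2-simplices (5): [1,2,3], [1,3,5], [1,4,5], [2,3,4], [2,4,5]

giving chain groups C_0 ≅ Z^5, C_1 ≅ Z^10, C_2 ≅ Z^5.

Boundary ∂_1: C_1 → C_0 maps an edge to its endpoints' difference, ∂[p,q] = q − p.
The 5×10 boundary matrix has rank 4 and Smith normal form diag(1,1,1,1).

Boundary ∂_2: C_2 → C_1 sends each 2-simplex [p,q,r] to [q,r] − [p,r] + [p,q]. For instance
  ∂[1,3,5] = [3,5] − [1,5] + [1,3],
  ∂[1,4,5] = [4,5] − [1,5] + [1,4].
As a 10×5 matrix over Z this has rank 5, with invariant factors (1,1,1,1,1).

From H_k ≅ ker(∂_k) / im(∂_{k+1}) we obtain:

  H_0: rank C_0 − rank ∂_1 = 5 − 4 = 1, and the invariant factors of ∂_1 are all 1, so H_0 = Z.

(K is a triangulation of the Möbius band.)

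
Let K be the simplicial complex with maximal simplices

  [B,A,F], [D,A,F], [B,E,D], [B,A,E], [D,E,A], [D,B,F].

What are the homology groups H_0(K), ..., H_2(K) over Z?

H_0 ≅ Z,  H_1 = 0,  H_2 ≅ Z.

K has 5 vertices, 9 edges, 6 triangles.
rank ∂_0 = 0, rank ∂_1 = 4 ⇒ b_0 = 5 − 0 − 4 = 1; all invariant factors of ∂_1 are 1 so no torsion. So H_0 = Z.
rank ∂_1 = 4, rank ∂_2 = 5 ⇒ b_1 = 9 − 4 − 5 = 0; all invariant factors of ∂_2 are 1 so no torsion. So H_1 = 0.
rank ∂_2 = 5, rank ∂_3 = 0 ⇒ b_2 = 6 − 5 − 0 = 1. So H_2 = Z.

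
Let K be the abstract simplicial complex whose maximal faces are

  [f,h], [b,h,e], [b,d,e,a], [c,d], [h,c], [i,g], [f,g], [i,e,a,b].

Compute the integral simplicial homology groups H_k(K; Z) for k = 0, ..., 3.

Take the total order a < b < c < d < e < f < g < h < i on the vertex set. Then K (dimension 3) consists of the simplices:

  0-simplices (9): a, b, c, d, e, f, g, h, i
  1-simplices (16): ab, ad, ae, ai, bd, be, bh, bi, cd, ch, de, eh, ei, fg, fh, gi
  2-simplices (8): abd, abe, abi, ade, aei, bde, beh, bei
  3-simplices (2): abde, abei

so the chain groups are C_0 ≅ Z^9, C_1 ≅ Z^16, C_2 ≅ Z^8, C_3 ≅ Z^2.

The boundary map ∂_1: C_1 → C_0 is given by ∂[p,q] = [q] − [p].
As a 9×16 matrix over Z this has rank 8, with invariant factors (1,1,1,1,1,1,1,1).

The boundary map ∂_2: C_2 → C_1 acts by ∂[p,q,r] = [q,r] − [p,r] + [p,q]. For instance
  ∂beh = eh − bh + be,
  ∂abi = bi − ai + ab.
As a 16×8 matrix over Z this has rank 6, with invariant factors (1,1,1,1,1,1).

The boundary map ∂_3: C_3 → C_2 sends each 3-simplex σ to the alternating sum Σ_i (−1)^i (σ with its i-th vertex removed). For instance
  ∂abei = bei − aei + abi − abe,
  ∂abde = bde − ade + abe − abd.
The 8×2 boundary matrix has rank 2 and Smith normal form diag(1,1).

Now H_k = ker ∂_k / im ∂_{k+1}, so:

  H_0: rank C_0 − rank ∂_1 = 9 − 8 = 1, and the invariant factors of ∂_1 are all 1, so H_0 ≅ Z.
  H_1: rank ker ∂_1 − rank ∂_2 = (16 − 8) − 6 = 2, and the invariant factors of ∂_2 are all 1, so H_1 ≅ Z^2.
  H_2: rank ker ∂_2 − rank ∂_3 = (8 − 6) − 2 = 0, and the invariant factors of ∂_3 are all 1, so H_2 ≅ 0.
  H_3: rank ker ∂_3 − rank ∂_4 = (2 − 2) − 0 = 0, and there is no ∂_4, so H_3 ≅ 0.

H_0 = Z,  H_1 = Z^2,  H_2 = 0,  H_3 = 0.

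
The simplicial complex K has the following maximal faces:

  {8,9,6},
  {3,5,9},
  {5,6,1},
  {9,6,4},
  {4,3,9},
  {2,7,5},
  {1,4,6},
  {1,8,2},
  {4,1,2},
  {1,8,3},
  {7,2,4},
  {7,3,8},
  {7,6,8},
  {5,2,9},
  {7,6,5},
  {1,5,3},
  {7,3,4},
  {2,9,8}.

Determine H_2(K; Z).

K has 9 vertices, 27 edges, 18 triangles.
rank ∂_2 = 17, rank ∂_3 = 0 ⇒ b_2 = 18 − 17 − 0 = 1. So H_2 ≅ Z.

H_2 ≅ Z.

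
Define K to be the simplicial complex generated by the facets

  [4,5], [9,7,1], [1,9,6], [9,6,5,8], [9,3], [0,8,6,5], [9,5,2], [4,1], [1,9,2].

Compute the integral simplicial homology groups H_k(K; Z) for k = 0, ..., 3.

H_0 ≅ Z,  H_1 ≅ Z,  H_2 = 0,  H_3 = 0.

We work with the vertex ordering 0 < 1 < 2 < 3 < 4 < 5 < 6 < 7 < 8 < 9. The simplices of K, each written with vertices in increasing order, are:

  0-simplices (10): [0], [1], [2], [3], [4], [5], [6], [7], [8], [9]
  1-simplices (19): [0,5], [0,6], [0,8], [1,2], [1,4], [1,6], [1,7], [1,9], [2,5], [2,9], [3,9], [4,5], [5,6], [5,8], [5,9], [6,8], [6,9], [7,9], [8,9]
  2-simplices (11): [0,5,6], [0,5,8], [0,6,8], [1,2,9], [1,6,9], [1,7,9], [2,5,9], [5,6,8], [5,6,9], [5,8,9], [6,8,9]
  3-simplices (2): [0,5,6,8], [5,6,8,9]

so the chain groups are C_0 ≅ Z^10, C_1 ≅ Z^19, C_2 ≅ Z^11, C_3 ≅ Z^2.

∂_1: C_1 → C_0 maps an edge to its endpoints' difference, ∂[p,q] = q − p. For instance
  ∂[3,9] = [9] − [3].
This gives a 10×19 integer matrix of rank 9; reducing to Smith normal form yields diagonal entries (1,1,1,1,1,1,1,1,1).

Boundary ∂_2: C_2 → C_1 maps a triangle to the signed sum of its edges. For instance
  ∂[5,8,9] = [8,9] − [5,9] + [5,8],
  ∂[0,5,8] = [5,8] − [0,8] + [0,5].
As a 19×11 matrix over Z this has rank 9, with invariant factors (1,1,1,1,1,1,1,1,1).

∂_3: C_3 → C_2 sends each 3-simplex σ to the alternating sum Σ_i (−1)^i (σ with its i-th vertex removed). For instance
  ∂[5,6,8,9] = [6,8,9] − [5,8,9] + [5,6,9] − [5,6,8],
  ∂[0,5,6,8] = [5,6,8] − [0,6,8] + [0,5,8] − [0,5,6].
The resulting 11×2 matrix has rank 2, and its Smith normal form has invariant factors (1,1).

From H_k ≅ ker(∂_k) / im(∂_{k+1}) we obtain:

  H_0: rank C_0 − rank ∂_1 = 10 − 9 = 1, and the invariant factors of ∂_1 are all 1, so H_0 = Z.
  H_1: rank ker ∂_1 − rank ∂_2 = (19 − 9) − 9 = 1, and the invariant factors of ∂_2 are all 1, so H_1 = Z.
  H_2: rank ker ∂_2 − rank ∂_3 = (11 − 9) − 2 = 0, and the invariant factors of ∂_3 are all 1, so H_2 = 0.
  H_3: rank ker ∂_3 − rank ∂_4 = (2 − 2) − 0 = 0, and there is no ∂_4, so H_3 = 0.

As a check, the Euler characteristic is 10 − 19 + 11 − 2 = 0, which agrees with 1 − 1 + 0 − 0 = 0.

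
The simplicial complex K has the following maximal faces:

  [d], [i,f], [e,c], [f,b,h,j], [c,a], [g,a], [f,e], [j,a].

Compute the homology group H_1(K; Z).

H_1 ≅ Z.

Take the total order a < b < c < d < e < f < g < h < i < j on the vertex set. Then K (dimension 3) consists of the simplices:

  0-simplices (10): a, b, c, d, e, f, g, h, i, j
  1-simplices (12): ac, ag, aj, bf, bh, bj, ce, ef, fh, fi, fj, hj
  2-simplices (4): bfh, bfj, bhj, fhj
  3-simplices (1): bfhj

giving chain groups C_0 ≅ Z^10, C_1 ≅ Z^12, C_2 ≅ Z^4, C_3 ≅ Z^1.

Boundary ∂_1: C_1 → C_0 maps an edge to its endpoints' difference, ∂[p,q] = q − p. For instance
  ∂ef = f − e.
The resulting 10×12 matrix has rank 8, and its Smith normal form has invariant factors (1,1,1,1,1,1,1,1).

The boundary map ∂_2: C_2 → C_1 acts by ∂[p,q,r] = [q,r] − [p,r] + [p,q]. For instance
  ∂bhj = hj − bj + bh,
  ∂bfh = fh − bh + bf.
This gives a 12×4 integer matrix of rank 3; reducing to Smith normal form yields diagonal entries (1,1,1).

Boundary ∂_3: C_3 → C_2 sends each 3-simplex σ to the alternating sum Σ_i (−1)^i (σ with its i-th vertex removed). For instance
  ∂bfhj = fhj − bhj + bfj − bfh.
This gives a 4×1 integer matrix of rank 1; reducing to Smith normal form yields diagonal entries (1).

Reading off H_k = ker ∂_k / im ∂_{k+1}:

  H_1: rank ker ∂_1 − rank ∂_2 = (12 − 8) − 3 = 1, and the invariant factors of ∂_2 are all 1, so H_1 ≅ Z.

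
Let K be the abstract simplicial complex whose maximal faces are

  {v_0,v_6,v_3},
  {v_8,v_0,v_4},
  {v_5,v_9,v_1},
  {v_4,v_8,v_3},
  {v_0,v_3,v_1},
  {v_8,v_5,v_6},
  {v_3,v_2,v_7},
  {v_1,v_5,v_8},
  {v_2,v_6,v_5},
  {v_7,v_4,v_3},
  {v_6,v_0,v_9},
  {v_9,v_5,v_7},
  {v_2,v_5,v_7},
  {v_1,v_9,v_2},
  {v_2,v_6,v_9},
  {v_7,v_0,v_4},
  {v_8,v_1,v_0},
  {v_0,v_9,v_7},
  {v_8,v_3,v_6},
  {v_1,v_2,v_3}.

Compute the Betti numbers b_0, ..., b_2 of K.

b_0 = 1, b_1 = 1, b_2 = 0.

Fix the vertex order v_0 < v_1 < v_2 < v_3 < v_4 < v_5 < v_6 < v_7 < v_8 < v_9 and write every simplex with vertices in increasing order. Then dim K = 2 and the simplices of K are:

  0-simplices (10): [v_0], [v_1], [v_2], [v_3], [v_4], [v_5], [v_6], [v_7], [v_8], [v_9]
  1-simplices (30): (30 of them)
  2-simplices (20): (20 of them)

Hence C_0 ≅ Z^10, C_1 ≅ Z^30, C_2 ≅ Z^20.

Boundary ∂_1: C_1 → C_0 sends each edge [p,q] (with p < q) to q − p. For instance
  ∂[v_1,v_2] = [v_2] − [v_1].
The 10×30 boundary matrix has rank 9 and Smith normal form diag(1,1,1,1,1,1,1,1,1).

∂_2: C_2 → C_1 acts by ∂[p,q,r] = [q,r] − [p,r] + [p,q]. For instance
  ∂[v_0,v_1,v_8] = [v_1,v_8] − [v_0,v_8] + [v_0,v_1],
  ∂[v_2,v_3,v_7] = [v_3,v_7] − [v_2,v_7] + [v_2,v_3].
The resulting 30×20 matrix has rank 20, and its Smith normal form has invariant factors (1,1,1,1,1,1,1,1,1,1,1,1,1,1,1,1,1,1,1,2).

Now H_k = ker ∂_k / im ∂_{k+1}, so:

  H_0: rank C_0 − rank ∂_1 = 10 − 9 = 1, and the invariant factors of ∂_1 are all 1, so H_0 = Z.
  H_1: rank ker ∂_1 − rank ∂_2 = (30 − 9) − 20 = 1, and ∂_2 has invariant factor 2 > 1, so H_1 = Z ⊕ Z/2.
  H_2: rank ker ∂_2 − rank ∂_3 = (20 − 20) − 0 = 0, and there is no ∂_3, so H_2 = 0.

As a check, the Euler characteristic is 10 − 30 + 20 = 0, which agrees with 1 − 1 + 0 = 0.

Hence the Betti numbers are b_0 = 1, b_1 = 1, b_2 = 0.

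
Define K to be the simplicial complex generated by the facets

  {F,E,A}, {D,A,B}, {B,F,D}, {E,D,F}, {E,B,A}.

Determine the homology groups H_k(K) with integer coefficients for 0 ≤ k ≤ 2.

H_0 = Z,  H_1 = Z,  H_2 = 0.

We work with the vertex ordering A < B < D < E < F. The simplices of K, each written with vertices in increasing order, are:

  0-simplices (5): A, B, D, E, F
  1-simplices (10): AB, AD, AE, AF, BD, BE, BF, DE, DF, EF
  2-simplices (5): ABD, ABE, AEF, BDF, DEF

giving chain groups C_0 ≅ Z^5, C_1 ≅ Z^10, C_2 ≅ Z^5.

Boundary ∂_1: C_1 → C_0 is given by ∂[p,q] = [q] − [p].
This gives a 5×10 integer matrix of rank 4; reducing to Smith normal form yields diagonal entries (1,1,1,1).

Boundary ∂_2: C_2 → C_1 acts by ∂[p,q,r] = [q,r] − [p,r] + [p,q]. For instance
  ∂DEF = EF − DF + DE,
  ∂AEF = EF − AF + AE.
The 10×5 boundary matrix has rank 5 and Smith normal form diag(1,1,1,1,1).

Reading off H_k = ker ∂_k / im ∂_{k+1}:

  H_0: rank C_0 − rank ∂_1 = 5 − 4 = 1, and the invariant factors of ∂_1 are all 1, so H_0 = Z.
  H_1: rank ker ∂_1 − rank ∂_2 = (10 − 4) − 5 = 1, and the invariant factors of ∂_2 are all 1, so H_1 = Z.
  H_2: rank ker ∂_2 − rank ∂_3 = (5 − 5) − 0 = 0, and there is no ∂_3, so H_2 = 0.

As a check, the Euler characteristic is 5 − 10 + 5 = 0, which agrees with 1 − 1 + 0 = 0.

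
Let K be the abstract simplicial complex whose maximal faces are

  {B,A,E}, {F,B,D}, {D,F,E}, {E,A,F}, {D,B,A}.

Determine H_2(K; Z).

Fix the vertex order A < B < D < E < F and write every simplex with vertices in increasing order. Then dim K = 2 and the simplices of K are:

  0-simplices (5): A, B, D, E, F
  1-simplices (10): AB, AD, AE, AF, BD, BE, BF, DE, DF, EF
  2-simplices (5): ABD, ABE, AEF, BDF, DEF

so the chain groups are C_0 ≅ Z^5, C_1 ≅ Z^10, C_2 ≅ Z^5.

∂_1: C_1 → C_0 sends each edge [p,q] (with p < q) to q − p. For instance
  ∂EF = F − E.
This gives a 5×10 integer matrix of rank 4; reducing to Smith normal form yields diagonal entries (1,1,1,1).

The boundary map ∂_2: C_2 → C_1 acts by ∂[p,q,r] = [q,r] − [p,r] + [p,q]. For instance
  ∂AEF = EF − AF + AE,
  ∂BDF = DF − BF + BD.
The resulting 10×5 matrix has rank 5, and its Smith normal form has invariant factors (1,1,1,1,1).

From H_k ≅ ker(∂_k) / im(∂_{k+1}) we obtain:

  H_2: rank ker ∂_2 − rank ∂_3 = (5 − 5) − 0 = 0, and there is no ∂_3, so H_2 = 0.

(K is a triangulation of the Möbius band.)

H_2 = 0.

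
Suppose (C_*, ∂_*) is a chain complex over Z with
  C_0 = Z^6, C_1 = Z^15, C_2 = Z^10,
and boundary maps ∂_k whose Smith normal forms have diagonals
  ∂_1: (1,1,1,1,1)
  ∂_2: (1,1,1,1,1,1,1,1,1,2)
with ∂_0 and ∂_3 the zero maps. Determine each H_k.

H_0 = Z,  H_1 = Z/2,  H_2 = 0.

H_0: b_0 = 6 − 0 − 5 = 1; torsion from ∂_1 factors > 1: none. So H_0 = Z.
H_1: b_1 = 15 − 5 − 10 = 0; torsion from ∂_2 factors > 1: [2]. So H_1 = Z/2.
H_2: b_2 = 10 − 10 − 0 = 0; torsion from ∂_3 factors > 1: none. So H_2 = 0.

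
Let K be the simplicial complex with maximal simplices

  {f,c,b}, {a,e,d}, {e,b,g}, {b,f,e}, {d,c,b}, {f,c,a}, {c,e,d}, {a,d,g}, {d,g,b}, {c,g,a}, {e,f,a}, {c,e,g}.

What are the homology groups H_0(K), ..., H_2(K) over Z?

We work with the vertex ordering a < b < c < d < e < f < g. The simplices of K, each written with vertices in increasing order, are:

  0-simplices (7): a, b, c, d, e, f, g
  1-simplices (18): ac, ad, ae, af, ag, bc, bd, be, bf, bg, cd, ce, cf, cg, de, dg, ef, eg
  2-simplices (12): acf, acg, ade, adg, aef, bcd, bcf, bdg, bef, beg, cde, ceg

so the chain groups are C_0 ≅ Z^7, C_1 ≅ Z^18, C_2 ≅ Z^12.

The boundary map ∂_1: C_1 → C_0 maps an edge to its endpoints' difference, ∂[p,q] = q − p. For instance
  ∂bg = g − b.
The resulting 7×18 matrix has rank 6, and its Smith normal form has invariant factors (1,1,1,1,1,1).

Boundary ∂_2: C_2 → C_1 sends each 2-simplex [p,q,r] to [q,r] − [p,r] + [p,q]. For instance
  ∂bcf = cf − bf + bc,
  ∂beg = eg − bg + be.
The 18×12 boundary matrix has rank 12 and Smith normal form diag(1,1,1,1,1,1,1,1,1,1,1,2).

Computing H_k = (kernel of ∂_k) / (image of ∂_{k+1}):

  H_0: rank C_0 − rank ∂_1 = 7 − 6 = 1, and the invariant factors of ∂_1 are all 1, so H_0 ≅ Z.
  H_1: rank ker ∂_1 − rank ∂_2 = (18 − 6) − 12 = 0, and ∂_2 has invariant factor 2 > 1, so H_1 ≅ Z/2.
  H_2: rank ker ∂_2 − rank ∂_3 = (12 − 12) − 0 = 0, and there is no ∂_3, so H_2 ≅ 0.

(K is a triangulation of the real projective plane RP^2.)

H_0 ≅ Z,  H_1 ≅ Z/2,  H_2 = 0.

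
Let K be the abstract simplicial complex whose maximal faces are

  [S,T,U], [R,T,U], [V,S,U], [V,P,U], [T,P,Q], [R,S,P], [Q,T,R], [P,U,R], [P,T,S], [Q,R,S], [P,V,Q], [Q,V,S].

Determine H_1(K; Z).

Take the total order P < Q < R < S < T < U < V on the vertex set. Then K (dimension 2) consists of the simplices:

  0-simplices (7): P, Q, R, S, T, U, V
  1-simplices (18): PQ, PR, PS, PT, PU, PV, QR, QS, QT, QV, RS, RT, RU, ST, SU, SV, TU, UV
  2-simplices (12): PQT, PQV, PRS, PRU, PST, PUV, QRS, QRT, QSV, RTU, STU, SUV

giving chain groups C_0 ≅ Z^7, C_1 ≅ Z^18, C_2 ≅ Z^12.

The boundary map ∂_1: C_1 → C_0 maps an edge to its endpoints' difference, ∂[p,q] = q − p.
As a 7×18 matrix over Z this has rank 6, with invariant factors (1,1,1,1,1,1).

Boundary ∂_2: C_2 → C_1 sends each 2-simplex [p,q,r] to [q,r] − [p,r] + [p,q]. For instance
  ∂QRT = RT − QT + QR,
  ∂STU = TU − SU + ST.
This gives a 18×12 integer matrix of rank 12; reducing to Smith normal form yields diagonal entries (1,1,1,1,1,1,1,1,1,1,1,2).

Computing H_k = (kernel of ∂_k) / (image of ∂_{k+1}):

  H_1: rank ker ∂_1 − rank ∂_2 = (18 − 6) − 12 = 0, and ∂_2 has invariant factor 2 > 1, so H_1 = Z/2.

H_1 ≅ Z/2.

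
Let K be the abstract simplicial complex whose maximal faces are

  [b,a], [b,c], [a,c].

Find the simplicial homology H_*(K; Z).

H_0 ≅ Z,  H_1 ≅ Z.

Order the vertices as a < b < c. Listing each simplex with vertices in this order, K has dimension 1 with simplices:

  0-simplices (3): a, b, c
  1-simplices (3): ab, ac, bc

giving chain groups C_0 ≅ Z^3, C_1 ≅ Z^3.

∂_1: C_1 → C_0 sends each edge [p,q] (with p < q) to q − p. For instance
  ∂bc = c − b.
This gives a 3×3 integer matrix of rank 2; reducing to Smith normal form yields diagonal entries (1,1).

From H_k ≅ ker(∂_k) / im(∂_{k+1}) we obtain:

  H_0: rank C_0 − rank ∂_1 = 3 − 2 = 1, and the invariant factors of ∂_1 are all 1, so H_0 ≅ Z.
  H_1: rank ker ∂_1 − rank ∂_2 = (3 − 2) − 0 = 1, and there is no ∂_2, so H_1 ≅ Z.

(K is a triangulation of the circle S^1.)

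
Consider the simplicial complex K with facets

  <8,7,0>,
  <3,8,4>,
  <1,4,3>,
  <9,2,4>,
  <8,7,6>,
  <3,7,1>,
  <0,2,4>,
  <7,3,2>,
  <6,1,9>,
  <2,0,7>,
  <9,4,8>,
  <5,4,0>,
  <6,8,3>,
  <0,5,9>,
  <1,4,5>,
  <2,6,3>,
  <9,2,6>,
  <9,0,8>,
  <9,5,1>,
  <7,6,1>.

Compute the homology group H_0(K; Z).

K has 10 vertices, 30 edges, 20 triangles.
rank ∂_0 = 0, rank ∂_1 = 9 ⇒ b_0 = 10 − 0 − 9 = 1; all invariant factors of ∂_1 are 1 so no torsion. So H_0 ≅ Z.

H_0 ≅ Z.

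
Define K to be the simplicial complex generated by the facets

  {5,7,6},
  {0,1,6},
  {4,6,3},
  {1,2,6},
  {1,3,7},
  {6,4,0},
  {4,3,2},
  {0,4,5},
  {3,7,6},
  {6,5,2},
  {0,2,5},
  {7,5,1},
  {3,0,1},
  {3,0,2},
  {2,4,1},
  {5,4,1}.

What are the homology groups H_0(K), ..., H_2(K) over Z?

Take the total order 0 < 1 < 2 < 3 < 4 < 5 < 6 < 7 on the vertex set. Then K (dimension 2) consists of the simplices:

  0-simplices (8): [0], [1], [2], [3], [4], [5], [6], [7]
  1-simplices (24): (24 of them)
  2-simplices (16): [0,1,3], [0,1,6], [0,2,3], [0,2,5], [0,4,5], [0,4,6], [1,2,4], [1,2,6], [1,3,7], [1,4,5], [1,5,7], [2,3,4], [2,5,6], [3,4,6], [3,6,7], [5,6,7]

giving chain groups C_0 ≅ Z^8, C_1 ≅ Z^24, C_2 ≅ Z^16.

∂_1: C_1 → C_0 sends each edge [p,q] (with p < q) to q − p.
This gives a 8×24 integer matrix of rank 7; reducing to Smith normal form yields diagonal entries (1,1,1,1,1,1,1).

The boundary map ∂_2: C_2 → C_1 maps a triangle to the signed sum of its edges. For instance
  ∂[1,5,7] = [5,7] − [1,7] + [1,5],
  ∂[0,2,5] = [2,5] − [0,5] + [0,2].
This gives a 24×16 integer matrix of rank 15; reducing to Smith normal form yields diagonal entries (1,1,1,1,1,1,1,1,1,1,1,1,1,1,1).

Reading off H_k = ker ∂_k / im ∂_{k+1}:

  H_0: rank C_0 − rank ∂_1 = 8 − 7 = 1, and the invariant factors of ∂_1 are all 1, so H_0 ≅ Z.
  H_1: rank ker ∂_1 − rank ∂_2 = (24 − 7) − 15 = 2, and the invariant factors of ∂_2 are all 1, so H_1 ≅ Z^2.
  H_2: rank ker ∂_2 − rank ∂_3 = (16 − 15) − 0 = 1, and there is no ∂_3, so H_2 ≅ Z.

(K is a triangulation of the torus T^2.)

H_0 ≅ Z,  H_1 ≅ Z^2,  H_2 ≅ Z.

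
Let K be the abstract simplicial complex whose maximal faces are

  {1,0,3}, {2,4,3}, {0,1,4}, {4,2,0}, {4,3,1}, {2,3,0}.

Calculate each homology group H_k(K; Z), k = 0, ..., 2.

H_0 ≅ Z,  H_1 = 0,  H_2 ≅ Z.

Order the vertices as 0 < 1 < 2 < 3 < 4. Listing each simplex with vertices in this order, K has dimension 2 with simplices:

  0-simplices (5): [0], [1], [2], [3], [4]
  1-simplices (9): [0,1], [0,2], [0,3], [0,4], [1,3], [1,4], [2,3], [2,4], [3,4]
  2-simplices (6): [0,1,3], [0,1,4], [0,2,3], [0,2,4], [1,3,4], [2,3,4]

Hence C_0 ≅ Z^5, C_1 ≅ Z^9, C_2 ≅ Z^6.

∂_1: C_1 → C_0 maps an edge to its endpoints' difference, ∂[p,q] = q − p. For instance
  ∂[1,4] = [4] − [1].
The resulting 5×9 matrix has rank 4, and its Smith normal form has invariant factors (1,1,1,1).

Boundary ∂_2: C_2 → C_1 sends each 2-simplex [p,q,r] to [q,r] − [p,r] + [p,q]. For instance
  ∂[0,2,4] = [2,4] − [0,4] + [0,2],
  ∂[1,3,4] = [3,4] − [1,4] + [1,3].
This gives a 9×6 integer matrix of rank 5; reducing to Smith normal form yields diagonal entries (1,1,1,1,1).

From H_k ≅ ker(∂_k) / im(∂_{k+1}) we obtain:

  H_0: rank C_0 − rank ∂_1 = 5 − 4 = 1, and the invariant factors of ∂_1 are all 1, so H_0 ≅ Z.
  H_1: rank ker ∂_1 − rank ∂_2 = (9 − 4) − 5 = 0, and the invariant factors of ∂_2 are all 1, so H_1 ≅ 0.
  H_2: rank ker ∂_2 − rank ∂_3 = (6 − 5) − 0 = 1, and there is no ∂_3, so H_2 ≅ Z.

As a check, the Euler characteristic is 5 − 9 + 6 = 2, which agrees with 1 − 0 + 1 = 2.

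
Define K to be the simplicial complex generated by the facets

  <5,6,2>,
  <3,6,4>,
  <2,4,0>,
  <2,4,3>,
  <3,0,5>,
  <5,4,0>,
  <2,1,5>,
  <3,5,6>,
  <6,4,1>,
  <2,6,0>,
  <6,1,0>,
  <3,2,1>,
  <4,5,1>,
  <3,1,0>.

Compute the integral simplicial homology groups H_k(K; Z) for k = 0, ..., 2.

H_0 ≅ Z,  H_1 ≅ Z^2,  H_2 ≅ Z.

Fix the vertex order 0 < 1 < 2 < 3 < 4 < 5 < 6 and write every simplex with vertices in increasing order. Then dim K = 2 and the simplices of K are:

  0-simplices (7): [0], [1], [2], [3], [4], [5], [6]
  1-simplices (21): [0,1], [0,2], [0,3], [0,4], [0,5], [0,6], [1,2], [1,3], [1,4], [1,5], [1,6], [2,3], [2,4], [2,5], [2,6], [3,4], [3,5], [3,6], [4,5], [4,6], [5,6]
  2-simplices (14): [0,1,3], [0,1,6], [0,2,4], [0,2,6], [0,3,5], [0,4,5], [1,2,3], [1,2,5], [1,4,5], [1,4,6], [2,3,4], [2,5,6], [3,4,6], [3,5,6]

so the chain groups are C_0 ≅ Z^7, C_1 ≅ Z^21, C_2 ≅ Z^14.

The boundary map ∂_1: C_1 → C_0 sends each edge [p,q] (with p < q) to q − p. For instance
  ∂[1,2] = [2] − [1].
The 7×21 boundary matrix has rank 6 and Smith normal form diag(1,1,1,1,1,1).

The boundary map ∂_2: C_2 → C_1 sends each 2-simplex [p,q,r] to [q,r] − [p,r] + [p,q]. For instance
  ∂[0,4,5] = [4,5] − [0,5] + [0,4],
  ∂[0,2,4] = [2,4] − [0,4] + [0,2].
The resulting 21×14 matrix has rank 13, and its Smith normal form has invariant factors (1,1,1,1,1,1,1,1,1,1,1,1,1).

Computing H_k = (kernel of ∂_k) / (image of ∂_{k+1}):

  H_0: rank C_0 − rank ∂_1 = 7 − 6 = 1, and the invariant factors of ∂_1 are all 1, so H_0 ≅ Z.
  H_1: rank ker ∂_1 − rank ∂_2 = (21 − 6) − 13 = 2, and the invariant factors of ∂_2 are all 1, so H_1 ≅ Z^2.
  H_2: rank ker ∂_2 − rank ∂_3 = (14 − 13) − 0 = 1, and there is no ∂_3, so H_2 ≅ Z.

As a check, the Euler characteristic is 7 − 21 + 14 = 0, which agrees with 1 − 2 + 1 = 0.
(K is a triangulation of the torus T^2.)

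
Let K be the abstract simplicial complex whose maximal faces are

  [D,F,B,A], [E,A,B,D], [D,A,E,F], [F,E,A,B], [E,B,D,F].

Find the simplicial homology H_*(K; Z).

Take the total order A < B < D < E < F on the vertex set. Then K (dimension 3) consists of the simplices:

  0-simplices (5): A, B, D, E, F
  1-simplices (10): AB, AD, AE, AF, BD, BE, BF, DE, DF, EF
  2-simplices (10): ABD, ABE, ABF, ADE, ADF, AEF, BDE, BDF, BEF, DEF
  3-simplices (5): ABDE, ABDF, ABEF, ADEF, BDEF

so the chain groups are C_0 ≅ Z^5, C_1 ≅ Z^10, C_2 ≅ Z^10, C_3 ≅ Z^5.

The boundary map ∂_1: C_1 → C_0 maps an edge to its endpoints' difference, ∂[p,q] = q − p. For instance
  ∂EF = F − E.
The resulting 5×10 matrix has rank 4, and its Smith normal form has invariant factors (1,1,1,1).

The boundary map ∂_2: C_2 → C_1 sends each 2-simplex [p,q,r] to [q,r] − [p,r] + [p,q]. For instance
  ∂ABE = BE − AE + AB,
  ∂BEF = EF − BF + BE.
This gives a 10×10 integer matrix of rank 6; reducing to Smith normal form yields diagonal entries (1,1,1,1,1,1).

∂_3: C_3 → C_2 sends each 3-simplex σ to the alternating sum Σ_i (−1)^i (σ with its i-th vertex removed). For instance
  ∂ABEF = BEF − AEF + ABF − ABE,
  ∂ABDE = BDE − ADE + ABE − ABD.
As a 10×5 matrix over Z this has rank 4, with invariant factors (1,1,1,1).

Reading off H_k = ker ∂_k / im ∂_{k+1}:

  H_0: rank C_0 − rank ∂_1 = 5 − 4 = 1, and the invariant factors of ∂_1 are all 1, so H_0 = Z.
  H_1: rank ker ∂_1 − rank ∂_2 = (10 − 4) − 6 = 0, and the invariant factors of ∂_2 are all 1, so H_1 = 0.
  H_2: rank ker ∂_2 − rank ∂_3 = (10 − 6) − 4 = 0, and the invariant factors of ∂_3 are all 1, so H_2 = 0.
  H_3: rank ker ∂_3 − rank ∂_4 = (5 − 4) − 0 = 1, and there is no ∂_4, so H_3 = Z.

H_0 ≅ Z,  H_1 = 0,  H_2 = 0,  H_3 ≅ Z.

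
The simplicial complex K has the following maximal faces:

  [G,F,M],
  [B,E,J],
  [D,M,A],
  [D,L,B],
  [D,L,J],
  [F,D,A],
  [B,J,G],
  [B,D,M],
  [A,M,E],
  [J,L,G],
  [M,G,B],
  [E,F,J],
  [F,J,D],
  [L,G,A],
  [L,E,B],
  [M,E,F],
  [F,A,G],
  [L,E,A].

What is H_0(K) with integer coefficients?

Order the vertices as A < B < D < E < F < G < J < L < M. Listing each simplex with vertices in this order, K has dimension 2 with simplices:

  0-simplices (9): A, B, D, E, F, G, J, L, M
  1-simplices (27): AD, AE, AF, AG, AL, AM, BD, BE, BG, BJ, BL, BM, DF, DJ, DL, DM, EF, EJ, EL, EM, FG, FJ, FM, GJ, GL, GM, JL
  2-simplices (18): ADF, ADM, AEL, AEM, AFG, AGL, BDL, BDM, BEJ, BEL, BGJ, BGM, DFJ, DJL, EFJ, EFM, FGM, GJL

so the chain groups are C_0 ≅ Z^9, C_1 ≅ Z^27, C_2 ≅ Z^18.

∂_1: C_1 → C_0 is given by ∂[p,q] = [q] − [p].
The 9×27 boundary matrix has rank 8 and Smith normal form diag(1,1,1,1,1,1,1,1).

The boundary map ∂_2: C_2 → C_1 sends each 2-simplex [p,q,r] to [q,r] − [p,r] + [p,q]. For instance
  ∂BGM = GM − BM + BG,
  ∂DJL = JL − DL + DJ.
This gives a 27×18 integer matrix of rank 18; reducing to Smith normal form yields diagonal entries (1,1,1,1,1,1,1,1,1,1,1,1,1,1,1,1,1,2).

Computing H_k = (kernel of ∂_k) / (image of ∂_{k+1}):

  H_0: rank C_0 − rank ∂_1 = 9 − 8 = 1, and the invariant factors of ∂_1 are all 1, so H_0 = Z.

(K is a triangulation of the Klein bottle.)

H_0 ≅ Z.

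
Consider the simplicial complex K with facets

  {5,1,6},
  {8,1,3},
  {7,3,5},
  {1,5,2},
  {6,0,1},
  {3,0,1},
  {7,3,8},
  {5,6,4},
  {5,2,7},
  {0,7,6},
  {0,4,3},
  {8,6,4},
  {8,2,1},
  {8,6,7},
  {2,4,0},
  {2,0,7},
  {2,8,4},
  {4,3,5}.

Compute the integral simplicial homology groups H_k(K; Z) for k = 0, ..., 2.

H_0 ≅ Z,  H_1 ≅ Z^2,  H_2 ≅ Z.

K has 9 vertices, 27 edges, 18 triangles.
rank ∂_0 = 0, rank ∂_1 = 8 ⇒ b_0 = 9 − 0 − 8 = 1; all invariant factors of ∂_1 are 1 so no torsion. So H_0 = Z.
rank ∂_1 = 8, rank ∂_2 = 17 ⇒ b_1 = 27 − 8 − 17 = 2; all invariant factors of ∂_2 are 1 so no torsion. So H_1 = Z^2.
rank ∂_2 = 17, rank ∂_3 = 0 ⇒ b_2 = 18 − 17 − 0 = 1. So H_2 = Z.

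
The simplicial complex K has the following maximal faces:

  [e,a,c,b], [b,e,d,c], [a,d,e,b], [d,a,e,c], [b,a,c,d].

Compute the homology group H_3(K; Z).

Order the vertices as a < b < c < d < e. Listing each simplex with vertices in this order, K has dimension 3 with simplices:

  0-simplices (5): a, b, c, d, e
  1-simplices (10): ab, ac, ad, ae, bc, bd, be, cd, ce, de
  2-simplices (10): abc, abd, abe, acd, ace, ade, bcd, bce, bde, cde
  3-simplices (5): abcd, abce, abde, acde, bcde

giving chain groups C_0 ≅ Z^5, C_1 ≅ Z^10, C_2 ≅ Z^10, C_3 ≅ Z^5.

The boundary map ∂_1: C_1 → C_0 maps an edge to its endpoints' difference, ∂[p,q] = q − p. For instance
  ∂ce = e − c.
As a 5×10 matrix over Z this has rank 4, with invariant factors (1,1,1,1).

∂_2: C_2 → C_1 maps a triangle to the signed sum of its edges. For instance
  ∂bcd = cd − bd + bc,
  ∂bde = de − be + bd.
The 10×10 boundary matrix has rank 6 and Smith normal form diag(1,1,1,1,1,1).

Boundary ∂_3: C_3 → C_2 sends each 3-simplex σ to the alternating sum Σ_i (−1)^i (σ with its i-th vertex removed). For instance
  ∂bcde = cde − bde + bce − bcd,
  ∂acde = cde − ade + ace − acd.
The resulting 10×5 matrix has rank 4, and its Smith normal form has invariant factors (1,1,1,1).

Computing H_k = (kernel of ∂_k) / (image of ∂_{k+1}):

  H_3: rank ker ∂_3 − rank ∂_4 = (5 − 4) − 0 = 1, and there is no ∂_4, so H_3 ≅ Z.

H_3 ≅ Z.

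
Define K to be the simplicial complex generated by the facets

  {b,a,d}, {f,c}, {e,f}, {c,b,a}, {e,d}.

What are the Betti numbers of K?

Order the vertices as a < b < c < d < e < f. Listing each simplex with vertices in this order, K has dimension 2 with simplices:

  0-simplices (6): a, b, c, d, e, f
  1-simplices (8): ab, ac, ad, bc, bd, cf, de, ef
  2-simplices (2): abc, abd

Hence C_0 ≅ Z^6, C_1 ≅ Z^8, C_2 ≅ Z^2.

Boundary ∂_1: C_1 → C_0 is given by ∂[p,q] = [q] − [p]. For instance
  ∂cf = f − c.
This gives a 6×8 integer matrix of rank 5; reducing to Smith normal form yields diagonal entries (1,1,1,1,1).

Boundary ∂_2: C_2 → C_1 sends each 2-simplex [p,q,r] to [q,r] − [p,r] + [p,q]. For instance
  ∂abd = bd − ad + ab,
  ∂abc = bc − ac + ab.
The 8×2 boundary matrix has rank 2 and Smith normal form diag(1,1).

Computing H_k = (kernel of ∂_k) / (image of ∂_{k+1}):

  H_0: rank C_0 − rank ∂_1 = 6 − 5 = 1, and the invariant factors of ∂_1 are all 1, so H_0 ≅ Z.
  H_1: rank ker ∂_1 − rank ∂_2 = (8 − 5) − 2 = 1, and the invariant factors of ∂_2 are all 1, so H_1 ≅ Z.
  H_2: rank ker ∂_2 − rank ∂_3 = (2 − 2) − 0 = 0, and there is no ∂_3, so H_2 ≅ 0.

Hence the Betti numbers are b_0 = 1, b_1 = 1, b_2 = 0.

b_0 = 1, b_1 = 1, b_2 = 0.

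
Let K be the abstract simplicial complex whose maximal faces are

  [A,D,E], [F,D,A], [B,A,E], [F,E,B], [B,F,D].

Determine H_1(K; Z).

Fix the vertex order A < B < D < E < F and write every simplex with vertices in increasing order. Then dim K = 2 and the simplices of K are:

  0-simplices (5): A, B, D, E, F
  1-simplices (10): AB, AD, AE, AF, BD, BE, BF, DE, DF, EF
  2-simplices (5): ABE, ADE, ADF, BDF, BEF

Hence C_0 ≅ Z^5, C_1 ≅ Z^10, C_2 ≅ Z^5.

∂_1: C_1 → C_0 maps an edge to its endpoints' difference, ∂[p,q] = q − p.
The resulting 5×10 matrix has rank 4, and its Smith normal form has invariant factors (1,1,1,1).

The boundary map ∂_2: C_2 → C_1 sends each 2-simplex [p,q,r] to [q,r] − [p,r] + [p,q]. For instance
  ∂BDF = DF − BF + BD,
  ∂ADE = DE − AE + AD.
This gives a 10×5 integer matrix of rank 5; reducing to Smith normal form yields diagonal entries (1,1,1,1,1).

From H_k ≅ ker(∂_k) / im(∂_{k+1}) we obtain:

  H_1: rank ker ∂_1 − rank ∂_2 = (10 − 4) − 5 = 1, and the invariant factors of ∂_2 are all 1, so H_1 = Z.

H_1 = Z.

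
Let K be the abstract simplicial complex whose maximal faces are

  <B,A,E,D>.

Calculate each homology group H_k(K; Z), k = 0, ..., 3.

We work with the vertex ordering A < B < D < E. The simplices of K, each written with vertices in increasing order, are:

  0-simplices (4): A, B, D, E
  1-simplices (6): AB, AD, AE, BD, BE, DE
  2-simplices (4): ABD, ABE, ADE, BDE
  3-simplices (1): ABDE

Hence C_0 ≅ Z^4, C_1 ≅ Z^6, C_2 ≅ Z^4, C_3 ≅ Z^1.

Boundary ∂_1: C_1 → C_0 maps an edge to its endpoints' difference, ∂[p,q] = q − p. For instance
  ∂DE = E − D.
The resulting 4×6 matrix has rank 3, and its Smith normal form has invariant factors (1,1,1).

The boundary map ∂_2: C_2 → C_1 sends each 2-simplex [p,q,r] to [q,r] − [p,r] + [p,q]. For instance
  ∂BDE = DE − BE + BD,
  ∂ABD = BD − AD + AB.
As a 6×4 matrix over Z this has rank 3, with invariant factors (1,1,1).

Boundary ∂_3: C_3 → C_2 sends each 3-simplex σ to the alternating sum Σ_i (−1)^i (σ with its i-th vertex removed). For instance
  ∂ABDE = BDE − ADE + ABE − ABD.
The resulting 4×1 matrix has rank 1, and its Smith normal form has invariant factors (1).

Now H_k = ker ∂_k / im ∂_{k+1}, so:

  H_0: rank C_0 − rank ∂_1 = 4 − 3 = 1, and the invariant factors of ∂_1 are all 1, so H_0 = Z.
  H_1: rank ker ∂_1 − rank ∂_2 = (6 − 3) − 3 = 0, and the invariant factors of ∂_2 are all 1, so H_1 = 0.
  H_2: rank ker ∂_2 − rank ∂_3 = (4 − 3) − 1 = 0, and the invariant factors of ∂_3 are all 1, so H_2 = 0.
  H_3: rank ker ∂_3 − rank ∂_4 = (1 − 1) − 0 = 0, and there is no ∂_4, so H_3 = 0.

(K is a triangulation of the 3-simplex.)

H_0 = Z,  H_1 = 0,  H_2 = 0,  H_3 = 0.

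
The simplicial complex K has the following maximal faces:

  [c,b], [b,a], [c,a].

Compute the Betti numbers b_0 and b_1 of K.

b_0 = 1, b_1 = 1.

We work with the vertex ordering a < b < c. The simplices of K, each written with vertices in increasing order, are:

  0-simplices (3): a, b, c
  1-simplices (3): ab, ac, bc

so the chain groups are C_0 ≅ Z^3, C_1 ≅ Z^3.

∂_1: C_1 → C_0 sends each edge [p,q] (with p < q) to q − p.
As a 3×3 matrix over Z this has rank 2, with invariant factors (1,1).

Computing H_k = (kernel of ∂_k) / (image of ∂_{k+1}):

  H_0: rank C_0 − rank ∂_1 = 3 − 2 = 1, and the invariant factors of ∂_1 are all 1, so H_0 = Z.
  H_1: rank ker ∂_1 − rank ∂_2 = (3 − 2) − 0 = 1, and there is no ∂_2, so H_1 = Z.

Hence the Betti numbers are b_0 = 1, b_1 = 1.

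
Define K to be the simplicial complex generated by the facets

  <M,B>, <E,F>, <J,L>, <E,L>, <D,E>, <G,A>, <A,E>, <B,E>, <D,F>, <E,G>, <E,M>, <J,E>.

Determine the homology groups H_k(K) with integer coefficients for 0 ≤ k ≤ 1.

H_0 = Z,  H_1 = Z^4.

Fix the vertex order A < B < D < E < F < G < J < L < M and write every simplex with vertices in increasing order. Then dim K = 1 and the simplices of K are:

  0-simplices (9): A, B, D, E, F, G, J, L, M
  1-simplices (12): AE, AG, BE, BM, DE, DF, EF, EG, EJ, EL, EM, JL

so the chain groups are C_0 ≅ Z^9, C_1 ≅ Z^12.

∂_1: C_1 → C_0 is given by ∂[p,q] = [q] − [p]. For instance
  ∂AE = E − A.
As a 9×12 matrix over Z this has rank 8, with invariant factors (1,1,1,1,1,1,1,1).

From H_k ≅ ker(∂_k) / im(∂_{k+1}) we obtain:

  H_0: rank C_0 − rank ∂_1 = 9 − 8 = 1, and the invariant factors of ∂_1 are all 1, so H_0 = Z.
  H_1: rank ker ∂_1 − rank ∂_2 = (12 − 8) − 0 = 4, and there is no ∂_2, so H_1 = Z^4.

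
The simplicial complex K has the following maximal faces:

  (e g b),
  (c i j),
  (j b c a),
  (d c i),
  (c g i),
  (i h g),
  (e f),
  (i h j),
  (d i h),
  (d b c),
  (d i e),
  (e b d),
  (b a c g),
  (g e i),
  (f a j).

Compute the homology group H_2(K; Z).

H_2 ≅ Z.

K has 10 vertices, 26 edges, 19 triangles, 2 3-simplices.
rank ∂_2 = 16, rank ∂_3 = 2 ⇒ b_2 = 19 − 16 − 2 = 1; all invariant factors of ∂_3 are 1 so no torsion. So H_2 ≅ Z.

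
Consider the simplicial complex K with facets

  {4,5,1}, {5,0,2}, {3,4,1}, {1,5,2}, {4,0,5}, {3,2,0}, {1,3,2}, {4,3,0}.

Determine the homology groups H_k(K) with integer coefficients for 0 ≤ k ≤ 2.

Order the vertices as 0 < 1 < 2 < 3 < 4 < 5. Listing each simplex with vertices in this order, K has dimension 2 with simplices:

  0-simplices (6): [0], [1], [2], [3], [4], [5]
  1-simplices (12): [0,2], [0,3], [0,4], [0,5], [1,2], [1,3], [1,4], [1,5], [2,3], [2,5], [3,4], [4,5]
  2-simplices (8): [0,2,3], [0,2,5], [0,3,4], [0,4,5], [1,2,3], [1,2,5], [1,3,4], [1,4,5]

giving chain groups C_0 ≅ Z^6, C_1 ≅ Z^12, C_2 ≅ Z^8.

The boundary map ∂_1: C_1 → C_0 maps an edge to its endpoints' difference, ∂[p,q] = q − p.
As a 6×12 matrix over Z this has rank 5, with invariant factors (1,1,1,1,1).

∂_2: C_2 → C_1 sends each 2-simplex [p,q,r] to [q,r] − [p,r] + [p,q]. For instance
  ∂[1,2,5] = [2,5] − [1,5] + [1,2],
  ∂[1,2,3] = [2,3] − [1,3] + [1,2].
This gives a 12×8 integer matrix of rank 7; reducing to Smith normal form yields diagonal entries (1,1,1,1,1,1,1).

Computing H_k = (kernel of ∂_k) / (image of ∂_{k+1}):

  H_0: rank C_0 − rank ∂_1 = 6 − 5 = 1, and the invariant factors of ∂_1 are all 1, so H_0 ≅ Z.
  H_1: rank ker ∂_1 − rank ∂_2 = (12 − 5) − 7 = 0, and the invariant factors of ∂_2 are all 1, so H_1 ≅ 0.
  H_2: rank ker ∂_2 − rank ∂_3 = (8 − 7) − 0 = 1, and there is no ∂_3, so H_2 ≅ Z.

(K is a triangulation of the 2-sphere S^2.)

H_0 ≅ Z,  H_1 = 0,  H_2 ≅ Z.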